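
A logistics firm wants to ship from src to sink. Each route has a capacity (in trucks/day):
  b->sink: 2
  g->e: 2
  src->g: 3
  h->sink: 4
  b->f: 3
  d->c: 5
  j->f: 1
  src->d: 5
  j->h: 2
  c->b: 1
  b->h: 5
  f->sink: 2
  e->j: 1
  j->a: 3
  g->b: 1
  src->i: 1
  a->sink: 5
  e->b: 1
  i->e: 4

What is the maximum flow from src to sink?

Augment src->g->b->sink: bottleneck 1. Total 1.
Augment src->g->e->b->sink: bottleneck 1. Total 2.
Augment src->g->e->j->a->sink: bottleneck 1. Total 3.
Augment src->d->c->b->h->sink: bottleneck 1. Total 4.
No augmenting path remains in the residual graph.

4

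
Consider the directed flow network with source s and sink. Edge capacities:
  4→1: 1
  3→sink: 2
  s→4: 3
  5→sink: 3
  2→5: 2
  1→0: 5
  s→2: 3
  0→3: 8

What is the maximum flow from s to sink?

Augment s→2→5→sink: bottleneck 2. Total 2.
Augment s→4→1→0→3→sink: bottleneck 1. Total 3.
No augmenting path remains in the residual graph.

3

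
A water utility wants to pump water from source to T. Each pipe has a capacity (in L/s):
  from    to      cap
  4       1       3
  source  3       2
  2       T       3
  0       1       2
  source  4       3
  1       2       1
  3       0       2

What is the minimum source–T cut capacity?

1

Max flow = 1 (via 1 augmenting path).
In the residual at optimum, the set reachable from source is {0, 1, 3, 4, source}.
Cut edges: 1->2 (cap 1). Sum = 1.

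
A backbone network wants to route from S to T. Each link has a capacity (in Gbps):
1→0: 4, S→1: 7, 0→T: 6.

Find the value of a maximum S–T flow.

Augment S→1→0→T: bottleneck 4. Total 4.
No augmenting path remains in the residual graph.

4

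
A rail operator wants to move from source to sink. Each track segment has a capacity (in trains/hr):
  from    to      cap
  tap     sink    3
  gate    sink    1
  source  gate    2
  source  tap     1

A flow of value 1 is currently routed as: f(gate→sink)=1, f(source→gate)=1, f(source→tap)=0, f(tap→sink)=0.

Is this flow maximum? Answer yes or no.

Residual path source→tap→sink has bottleneck 1 > 0.
Pushing 1 along it raises the flow to 2, so the given flow is not maximum.

No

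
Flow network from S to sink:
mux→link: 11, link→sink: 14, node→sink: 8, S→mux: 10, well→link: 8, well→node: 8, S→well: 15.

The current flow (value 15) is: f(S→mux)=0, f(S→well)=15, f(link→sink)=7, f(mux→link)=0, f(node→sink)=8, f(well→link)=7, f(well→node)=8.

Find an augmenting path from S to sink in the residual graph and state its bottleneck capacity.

Residual along S→mux→link→sink: S→mux: 10, mux→link: 11, link→sink: 7.
Bottleneck = min = 7.

S→mux→link→sink, bottleneck 7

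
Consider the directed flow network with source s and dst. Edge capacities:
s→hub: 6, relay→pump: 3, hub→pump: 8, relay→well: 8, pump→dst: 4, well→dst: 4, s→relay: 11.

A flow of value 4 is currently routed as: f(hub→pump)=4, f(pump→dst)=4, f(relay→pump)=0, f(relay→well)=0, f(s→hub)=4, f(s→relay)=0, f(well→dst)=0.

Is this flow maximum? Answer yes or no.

No

Residual path s→relay→well→dst has bottleneck 4 > 0.
Pushing 4 along it raises the flow to 8, so the given flow is not maximum.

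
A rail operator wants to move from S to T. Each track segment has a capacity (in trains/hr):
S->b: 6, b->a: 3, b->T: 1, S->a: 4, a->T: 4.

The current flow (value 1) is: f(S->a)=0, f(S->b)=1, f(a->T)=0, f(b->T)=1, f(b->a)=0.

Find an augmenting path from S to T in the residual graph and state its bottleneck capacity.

Residual along S->a->T: S->a: 4, a->T: 4.
Bottleneck = min = 4.

S->a->T, bottleneck 4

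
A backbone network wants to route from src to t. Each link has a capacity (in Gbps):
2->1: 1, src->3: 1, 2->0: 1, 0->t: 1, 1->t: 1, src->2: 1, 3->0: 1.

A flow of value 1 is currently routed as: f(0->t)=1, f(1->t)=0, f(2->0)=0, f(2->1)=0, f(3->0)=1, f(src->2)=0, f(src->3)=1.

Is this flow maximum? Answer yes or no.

Residual path src->2->1->t has bottleneck 1 > 0.
Pushing 1 along it raises the flow to 2, so the given flow is not maximum.

No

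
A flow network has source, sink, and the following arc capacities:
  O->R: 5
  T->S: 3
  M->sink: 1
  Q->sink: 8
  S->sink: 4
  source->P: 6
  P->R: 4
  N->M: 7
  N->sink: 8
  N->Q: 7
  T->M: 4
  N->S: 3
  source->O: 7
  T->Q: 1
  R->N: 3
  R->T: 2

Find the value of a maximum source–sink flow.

Augment source->P->R->N->sink: bottleneck 3. Total 3.
Augment source->P->R->T->M->sink: bottleneck 1. Total 4.
Augment source->O->R->T->S->sink: bottleneck 1. Total 5.
No augmenting path remains in the residual graph.

5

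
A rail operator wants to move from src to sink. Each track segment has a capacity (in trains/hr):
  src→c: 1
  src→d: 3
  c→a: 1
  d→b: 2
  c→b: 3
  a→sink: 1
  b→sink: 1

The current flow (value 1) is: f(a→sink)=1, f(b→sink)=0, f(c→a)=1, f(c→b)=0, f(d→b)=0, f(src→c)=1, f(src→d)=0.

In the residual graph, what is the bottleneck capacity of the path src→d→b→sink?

Residual capacities along the path: src→d: 3, d→b: 2, b→sink: 1.
Minimum is 1.

1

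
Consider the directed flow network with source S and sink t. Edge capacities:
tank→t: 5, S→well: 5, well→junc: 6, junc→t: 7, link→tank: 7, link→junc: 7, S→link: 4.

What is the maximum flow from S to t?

Augment S→link→tank→t: bottleneck 4. Total 4.
Augment S→well→junc→t: bottleneck 5. Total 9.
No augmenting path remains in the residual graph.

9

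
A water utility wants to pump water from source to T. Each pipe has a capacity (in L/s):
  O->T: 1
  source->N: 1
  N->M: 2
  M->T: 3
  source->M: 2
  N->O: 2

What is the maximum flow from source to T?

Augment source->M->T: bottleneck 2. Total 2.
Augment source->N->O->T: bottleneck 1. Total 3.
No augmenting path remains in the residual graph.

3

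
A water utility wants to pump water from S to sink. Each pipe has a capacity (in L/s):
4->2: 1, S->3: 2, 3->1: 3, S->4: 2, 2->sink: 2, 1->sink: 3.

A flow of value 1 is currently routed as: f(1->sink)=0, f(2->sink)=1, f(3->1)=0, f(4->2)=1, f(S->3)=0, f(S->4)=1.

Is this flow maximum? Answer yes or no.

Residual path S->3->1->sink has bottleneck 2 > 0.
Pushing 2 along it raises the flow to 3, so the given flow is not maximum.

No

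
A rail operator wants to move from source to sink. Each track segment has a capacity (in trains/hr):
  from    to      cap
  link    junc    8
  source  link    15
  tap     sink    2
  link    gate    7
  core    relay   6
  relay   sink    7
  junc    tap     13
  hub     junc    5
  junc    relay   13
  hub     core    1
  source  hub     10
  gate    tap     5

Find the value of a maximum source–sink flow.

Augment source→link→gate→tap→sink: bottleneck 2. Total 2.
Augment source→link→junc→relay→sink: bottleneck 7. Total 9.
No augmenting path remains in the residual graph.

9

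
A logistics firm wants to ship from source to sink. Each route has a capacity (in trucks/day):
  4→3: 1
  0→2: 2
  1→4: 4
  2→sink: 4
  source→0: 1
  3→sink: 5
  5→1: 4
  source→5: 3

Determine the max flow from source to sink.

Augment source→0→2→sink: bottleneck 1. Total 1.
Augment source→5→1→4→3→sink: bottleneck 1. Total 2.
No augmenting path remains in the residual graph.

2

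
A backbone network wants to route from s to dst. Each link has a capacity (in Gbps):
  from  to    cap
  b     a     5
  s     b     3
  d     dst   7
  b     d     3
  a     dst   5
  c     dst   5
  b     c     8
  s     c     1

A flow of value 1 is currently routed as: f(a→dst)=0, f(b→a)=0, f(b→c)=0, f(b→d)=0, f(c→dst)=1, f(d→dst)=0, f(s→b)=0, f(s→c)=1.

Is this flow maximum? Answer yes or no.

Residual path s→b→d→dst has bottleneck 3 > 0.
Pushing 3 along it raises the flow to 4, so the given flow is not maximum.

No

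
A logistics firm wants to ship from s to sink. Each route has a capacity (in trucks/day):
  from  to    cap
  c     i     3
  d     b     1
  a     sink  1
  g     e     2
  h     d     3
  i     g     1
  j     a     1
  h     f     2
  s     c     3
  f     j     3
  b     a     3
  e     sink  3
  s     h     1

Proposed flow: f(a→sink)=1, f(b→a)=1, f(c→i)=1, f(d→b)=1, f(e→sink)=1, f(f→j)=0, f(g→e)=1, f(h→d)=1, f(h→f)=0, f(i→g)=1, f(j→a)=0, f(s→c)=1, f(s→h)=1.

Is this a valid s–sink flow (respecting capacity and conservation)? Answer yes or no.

Yes

Every edge has 0 ≤ f(e) ≤ cap(e).
At each intermediate node, inflow equals outflow.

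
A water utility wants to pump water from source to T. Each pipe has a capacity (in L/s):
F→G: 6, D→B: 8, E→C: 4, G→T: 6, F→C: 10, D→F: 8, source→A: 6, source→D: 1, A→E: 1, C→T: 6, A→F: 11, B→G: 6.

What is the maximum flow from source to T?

7

Augment source→D→B→G→T: bottleneck 1. Total 1.
Augment source→A→F→G→T: bottleneck 5. Total 6.
Augment source→A→F→C→T: bottleneck 1. Total 7.
No augmenting path remains in the residual graph.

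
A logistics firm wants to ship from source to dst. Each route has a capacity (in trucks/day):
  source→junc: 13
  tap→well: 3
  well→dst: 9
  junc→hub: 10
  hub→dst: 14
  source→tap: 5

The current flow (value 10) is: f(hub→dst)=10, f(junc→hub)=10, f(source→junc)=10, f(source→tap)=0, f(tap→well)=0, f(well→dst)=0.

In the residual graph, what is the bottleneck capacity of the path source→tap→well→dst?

Residual capacities along the path: source→tap: 5, tap→well: 3, well→dst: 9.
Minimum is 3.

3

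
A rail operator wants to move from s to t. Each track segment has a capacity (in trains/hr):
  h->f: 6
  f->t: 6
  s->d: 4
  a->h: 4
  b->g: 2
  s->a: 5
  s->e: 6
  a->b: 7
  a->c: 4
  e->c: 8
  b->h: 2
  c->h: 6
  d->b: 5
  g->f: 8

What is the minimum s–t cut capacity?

6

Max flow = 6 (via 2 augmenting paths).
In the residual at optimum, the set reachable from s is {a, b, c, d, e, f, g, h, s}.
Cut edges: f->t (cap 6). Sum = 6.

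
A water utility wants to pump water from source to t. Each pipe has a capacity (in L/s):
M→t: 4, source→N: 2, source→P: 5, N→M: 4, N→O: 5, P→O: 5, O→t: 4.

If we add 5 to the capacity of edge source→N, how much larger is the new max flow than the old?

2

Original max flow = 6.
After raising cap(source→N), augmenting paths through that edge carry 2 more units.
New max flow = 8. Increase = 2.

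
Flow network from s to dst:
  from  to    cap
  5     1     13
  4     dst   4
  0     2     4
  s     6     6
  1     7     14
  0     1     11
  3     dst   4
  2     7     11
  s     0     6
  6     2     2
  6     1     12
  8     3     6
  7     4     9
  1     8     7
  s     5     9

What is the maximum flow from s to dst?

Augment s→0→2→7→4→dst: bottleneck 4. Total 4.
Augment s→0→1→8→3→dst: bottleneck 2. Total 6.
Augment s→6→1→8→3→dst: bottleneck 2. Total 8.
No augmenting path remains in the residual graph.

8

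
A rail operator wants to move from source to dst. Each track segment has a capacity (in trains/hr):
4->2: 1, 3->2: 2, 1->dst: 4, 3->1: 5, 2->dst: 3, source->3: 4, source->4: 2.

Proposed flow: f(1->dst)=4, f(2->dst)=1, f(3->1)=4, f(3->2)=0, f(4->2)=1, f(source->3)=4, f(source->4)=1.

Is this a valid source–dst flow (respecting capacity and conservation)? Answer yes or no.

Every edge has 0 ≤ f(e) ≤ cap(e).
At each intermediate node, inflow equals outflow.

Yes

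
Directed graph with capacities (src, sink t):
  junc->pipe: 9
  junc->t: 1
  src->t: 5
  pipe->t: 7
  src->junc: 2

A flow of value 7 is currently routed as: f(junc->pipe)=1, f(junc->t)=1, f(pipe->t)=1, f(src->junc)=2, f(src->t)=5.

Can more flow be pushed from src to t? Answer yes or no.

No

Residual reachable from src: {src}; t is not reachable.
Saturated cut: src->junc, src->t with total capacity 7 = current flow value. Flow is maximum.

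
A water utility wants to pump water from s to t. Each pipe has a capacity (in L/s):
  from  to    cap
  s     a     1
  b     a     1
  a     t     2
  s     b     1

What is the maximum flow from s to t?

2

Augment s->a->t: bottleneck 1. Total 1.
Augment s->b->a->t: bottleneck 1. Total 2.
No augmenting path remains in the residual graph.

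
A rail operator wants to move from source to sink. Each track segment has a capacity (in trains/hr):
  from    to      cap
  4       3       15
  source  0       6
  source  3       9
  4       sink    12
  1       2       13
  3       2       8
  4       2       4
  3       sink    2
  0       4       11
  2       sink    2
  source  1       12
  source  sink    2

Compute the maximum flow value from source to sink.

Augment source->sink: bottleneck 2. Total 2.
Augment source->3->sink: bottleneck 2. Total 4.
Augment source->0->4->sink: bottleneck 6. Total 10.
Augment source->1->2->sink: bottleneck 2. Total 12.
No augmenting path remains in the residual graph.

12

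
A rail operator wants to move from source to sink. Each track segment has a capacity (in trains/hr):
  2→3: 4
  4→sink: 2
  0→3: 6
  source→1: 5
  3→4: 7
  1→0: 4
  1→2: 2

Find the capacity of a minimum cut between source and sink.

2

Max flow = 2 (via 1 augmenting path).
In the residual at optimum, the set reachable from source is {0, 1, 2, 3, 4, source}.
Cut edges: 4→sink (cap 2). Sum = 2.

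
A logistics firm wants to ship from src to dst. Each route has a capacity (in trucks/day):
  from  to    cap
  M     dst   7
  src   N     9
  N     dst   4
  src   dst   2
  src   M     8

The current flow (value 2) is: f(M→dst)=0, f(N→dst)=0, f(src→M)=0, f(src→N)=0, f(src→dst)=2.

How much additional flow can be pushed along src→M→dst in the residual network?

7

Residual capacities along the path: src→M: 8, M→dst: 7.
Minimum is 7.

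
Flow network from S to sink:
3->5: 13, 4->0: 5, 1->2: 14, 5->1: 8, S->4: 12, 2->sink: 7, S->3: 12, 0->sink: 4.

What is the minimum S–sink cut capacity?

Max flow = 11 (via 2 augmenting paths).
In the residual at optimum, the set reachable from S is {0, 1, 2, 3, 4, 5, S}.
Cut edges: 0->sink (cap 4), 2->sink (cap 7). Sum = 11.

11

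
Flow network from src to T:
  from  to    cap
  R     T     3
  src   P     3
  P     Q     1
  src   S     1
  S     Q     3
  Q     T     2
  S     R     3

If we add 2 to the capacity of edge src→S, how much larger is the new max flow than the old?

Original max flow = 2.
After raising cap(src→S), augmenting paths through that edge carry 2 more units.
New max flow = 4. Increase = 2.

2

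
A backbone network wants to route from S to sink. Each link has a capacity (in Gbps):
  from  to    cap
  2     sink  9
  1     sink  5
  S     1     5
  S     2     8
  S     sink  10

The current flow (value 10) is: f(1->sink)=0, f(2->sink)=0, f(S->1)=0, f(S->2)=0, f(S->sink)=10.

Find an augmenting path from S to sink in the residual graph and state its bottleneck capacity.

S->2->sink, bottleneck 8

Residual along S->2->sink: S->2: 8, 2->sink: 9.
Bottleneck = min = 8.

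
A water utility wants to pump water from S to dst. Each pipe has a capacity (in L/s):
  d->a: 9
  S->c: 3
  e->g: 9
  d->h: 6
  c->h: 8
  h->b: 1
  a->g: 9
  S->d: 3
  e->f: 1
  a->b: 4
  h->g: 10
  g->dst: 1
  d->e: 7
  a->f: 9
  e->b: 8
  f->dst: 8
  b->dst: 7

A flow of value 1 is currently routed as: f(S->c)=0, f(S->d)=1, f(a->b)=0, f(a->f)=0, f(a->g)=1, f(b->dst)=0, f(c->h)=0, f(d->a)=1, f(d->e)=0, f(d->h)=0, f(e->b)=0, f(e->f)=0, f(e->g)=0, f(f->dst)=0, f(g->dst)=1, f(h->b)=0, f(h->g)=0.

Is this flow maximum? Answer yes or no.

Residual path S->d->a->b->dst has bottleneck 2 > 0.
Pushing 2 along it raises the flow to 3, so the given flow is not maximum.

No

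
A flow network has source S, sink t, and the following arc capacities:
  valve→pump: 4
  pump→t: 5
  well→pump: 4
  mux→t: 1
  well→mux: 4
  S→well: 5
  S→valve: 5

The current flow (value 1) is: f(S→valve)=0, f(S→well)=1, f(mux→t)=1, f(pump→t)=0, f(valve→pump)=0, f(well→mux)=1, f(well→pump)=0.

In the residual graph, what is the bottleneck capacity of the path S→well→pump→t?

4

Residual capacities along the path: S→well: 4, well→pump: 4, pump→t: 5.
Minimum is 4.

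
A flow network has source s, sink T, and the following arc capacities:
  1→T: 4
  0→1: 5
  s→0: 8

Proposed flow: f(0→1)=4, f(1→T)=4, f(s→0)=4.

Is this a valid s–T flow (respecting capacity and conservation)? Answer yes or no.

Yes

Every edge has 0 ≤ f(e) ≤ cap(e).
At each intermediate node, inflow equals outflow.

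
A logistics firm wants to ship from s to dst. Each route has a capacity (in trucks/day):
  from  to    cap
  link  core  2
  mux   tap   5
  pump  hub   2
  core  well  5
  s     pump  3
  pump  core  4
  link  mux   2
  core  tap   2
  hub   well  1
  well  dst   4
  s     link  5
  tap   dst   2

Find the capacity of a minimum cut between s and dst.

6

Max flow = 6 (via 5 augmenting paths).
In the residual at optimum, the set reachable from s is {core, hub, link, mux, pump, s, tap, well}.
Cut edges: well->dst (cap 4), tap->dst (cap 2). Sum = 6.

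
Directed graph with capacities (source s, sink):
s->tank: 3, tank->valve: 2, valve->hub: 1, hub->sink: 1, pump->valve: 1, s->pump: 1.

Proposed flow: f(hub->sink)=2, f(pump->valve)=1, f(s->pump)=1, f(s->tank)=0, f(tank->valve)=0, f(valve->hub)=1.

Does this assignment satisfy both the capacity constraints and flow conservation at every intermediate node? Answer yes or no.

Capacity violated on hub->sink: flow 2 > capacity 1.

No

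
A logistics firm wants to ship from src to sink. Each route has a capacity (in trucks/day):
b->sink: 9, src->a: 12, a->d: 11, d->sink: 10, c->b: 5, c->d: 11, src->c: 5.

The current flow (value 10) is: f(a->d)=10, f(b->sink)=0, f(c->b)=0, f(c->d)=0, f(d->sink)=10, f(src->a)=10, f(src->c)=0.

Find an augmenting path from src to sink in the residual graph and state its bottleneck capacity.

src->c->b->sink, bottleneck 5

Residual along src->c->b->sink: src->c: 5, c->b: 5, b->sink: 9.
Bottleneck = min = 5.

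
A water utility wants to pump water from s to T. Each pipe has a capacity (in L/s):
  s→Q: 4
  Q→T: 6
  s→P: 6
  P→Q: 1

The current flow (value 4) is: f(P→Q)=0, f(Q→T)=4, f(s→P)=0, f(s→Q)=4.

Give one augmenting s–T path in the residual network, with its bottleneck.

s→P→Q→T, bottleneck 1

Residual along s→P→Q→T: s→P: 6, P→Q: 1, Q→T: 2.
Bottleneck = min = 1.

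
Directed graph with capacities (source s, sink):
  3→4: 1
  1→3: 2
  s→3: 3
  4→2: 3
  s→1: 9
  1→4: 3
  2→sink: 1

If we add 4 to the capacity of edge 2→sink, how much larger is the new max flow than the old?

2

Original max flow = 1.
After raising cap(2→sink), augmenting paths through that edge carry 2 more units.
New max flow = 3. Increase = 2.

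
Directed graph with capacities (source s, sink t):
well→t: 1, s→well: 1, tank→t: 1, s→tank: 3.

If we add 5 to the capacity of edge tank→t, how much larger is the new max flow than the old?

Original max flow = 2.
After raising cap(tank→t), augmenting paths through that edge carry 2 more units.
New max flow = 4. Increase = 2.

2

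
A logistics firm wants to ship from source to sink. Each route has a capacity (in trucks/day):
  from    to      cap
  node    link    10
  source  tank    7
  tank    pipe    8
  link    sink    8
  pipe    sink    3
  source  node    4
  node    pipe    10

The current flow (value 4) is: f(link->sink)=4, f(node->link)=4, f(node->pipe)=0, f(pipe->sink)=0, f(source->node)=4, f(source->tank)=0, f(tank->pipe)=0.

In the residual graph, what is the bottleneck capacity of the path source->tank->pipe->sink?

Residual capacities along the path: source->tank: 7, tank->pipe: 8, pipe->sink: 3.
Minimum is 3.

3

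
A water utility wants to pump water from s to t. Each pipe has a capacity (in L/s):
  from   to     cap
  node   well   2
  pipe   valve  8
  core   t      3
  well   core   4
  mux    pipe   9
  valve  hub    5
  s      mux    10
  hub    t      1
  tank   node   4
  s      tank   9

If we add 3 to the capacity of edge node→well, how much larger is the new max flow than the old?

Original max flow = 3.
After raising cap(node→well), augmenting paths through that edge carry 1 more unit.
New max flow = 4. Increase = 1.

1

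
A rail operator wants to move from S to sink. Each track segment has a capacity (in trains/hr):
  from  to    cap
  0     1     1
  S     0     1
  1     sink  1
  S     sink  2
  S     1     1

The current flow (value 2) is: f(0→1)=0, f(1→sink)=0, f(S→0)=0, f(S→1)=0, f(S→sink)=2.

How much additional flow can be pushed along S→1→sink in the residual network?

Residual capacities along the path: S→1: 1, 1→sink: 1.
Minimum is 1.

1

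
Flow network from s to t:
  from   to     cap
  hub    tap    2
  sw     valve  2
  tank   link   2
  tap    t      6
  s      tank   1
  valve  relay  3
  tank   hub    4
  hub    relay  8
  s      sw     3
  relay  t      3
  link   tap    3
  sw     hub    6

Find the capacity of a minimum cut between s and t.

Max flow = 4 (via 3 augmenting paths).
In the residual at optimum, the set reachable from s is {s}.
Cut edges: s->sw (cap 3), s->tank (cap 1). Sum = 4.

4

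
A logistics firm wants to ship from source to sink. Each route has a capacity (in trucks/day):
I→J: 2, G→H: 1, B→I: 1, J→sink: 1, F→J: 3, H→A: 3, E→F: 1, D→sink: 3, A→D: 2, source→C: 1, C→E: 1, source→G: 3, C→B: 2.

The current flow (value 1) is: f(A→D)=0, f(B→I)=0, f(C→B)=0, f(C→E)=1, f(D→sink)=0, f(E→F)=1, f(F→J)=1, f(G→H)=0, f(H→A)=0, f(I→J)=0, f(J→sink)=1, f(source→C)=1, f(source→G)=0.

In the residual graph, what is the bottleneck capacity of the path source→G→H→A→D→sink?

1

Residual capacities along the path: source→G: 3, G→H: 1, H→A: 3, A→D: 2, D→sink: 3.
Minimum is 1.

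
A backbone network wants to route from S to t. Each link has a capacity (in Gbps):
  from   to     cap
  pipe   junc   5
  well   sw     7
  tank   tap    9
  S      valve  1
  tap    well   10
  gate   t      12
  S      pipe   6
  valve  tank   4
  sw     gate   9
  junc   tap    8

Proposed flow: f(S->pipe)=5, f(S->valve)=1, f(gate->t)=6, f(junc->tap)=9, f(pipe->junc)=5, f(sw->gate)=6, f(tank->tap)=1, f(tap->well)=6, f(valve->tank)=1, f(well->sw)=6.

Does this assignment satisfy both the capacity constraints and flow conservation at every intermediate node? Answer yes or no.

Capacity violated on junc->tap: flow 9 > capacity 8.

No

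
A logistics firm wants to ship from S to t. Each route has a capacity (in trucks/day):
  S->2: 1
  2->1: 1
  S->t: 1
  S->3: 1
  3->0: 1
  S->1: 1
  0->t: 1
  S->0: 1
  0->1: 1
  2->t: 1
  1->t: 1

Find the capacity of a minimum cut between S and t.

Max flow = 4 (via 4 augmenting paths).
In the residual at optimum, the set reachable from S is {0, 1, 3, S}.
Cut edges: S->2 (cap 1), S->t (cap 1), 0->t (cap 1), 1->t (cap 1). Sum = 4.

4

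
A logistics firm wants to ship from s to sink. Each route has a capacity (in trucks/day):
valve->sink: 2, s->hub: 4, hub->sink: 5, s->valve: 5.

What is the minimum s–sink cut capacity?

Max flow = 6 (via 2 augmenting paths).
In the residual at optimum, the set reachable from s is {s, valve}.
Cut edges: s->hub (cap 4), valve->sink (cap 2). Sum = 6.

6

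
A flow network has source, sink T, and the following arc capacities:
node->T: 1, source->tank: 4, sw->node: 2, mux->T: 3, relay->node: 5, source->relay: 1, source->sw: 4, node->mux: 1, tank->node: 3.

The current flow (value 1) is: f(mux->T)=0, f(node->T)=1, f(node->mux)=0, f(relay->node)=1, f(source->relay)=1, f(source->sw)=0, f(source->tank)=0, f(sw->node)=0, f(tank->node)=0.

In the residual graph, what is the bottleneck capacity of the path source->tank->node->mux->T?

1

Residual capacities along the path: source->tank: 4, tank->node: 3, node->mux: 1, mux->T: 3.
Minimum is 1.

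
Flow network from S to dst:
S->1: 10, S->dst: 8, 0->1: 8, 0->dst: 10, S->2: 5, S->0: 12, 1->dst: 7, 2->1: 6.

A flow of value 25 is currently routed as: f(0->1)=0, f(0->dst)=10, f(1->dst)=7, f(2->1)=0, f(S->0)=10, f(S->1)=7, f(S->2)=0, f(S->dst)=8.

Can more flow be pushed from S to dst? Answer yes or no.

No

Residual reachable from S: {0, 1, 2, S}; dst is not reachable.
Saturated cut: S->dst, 0->dst, 1->dst with total capacity 25 = current flow value. Flow is maximum.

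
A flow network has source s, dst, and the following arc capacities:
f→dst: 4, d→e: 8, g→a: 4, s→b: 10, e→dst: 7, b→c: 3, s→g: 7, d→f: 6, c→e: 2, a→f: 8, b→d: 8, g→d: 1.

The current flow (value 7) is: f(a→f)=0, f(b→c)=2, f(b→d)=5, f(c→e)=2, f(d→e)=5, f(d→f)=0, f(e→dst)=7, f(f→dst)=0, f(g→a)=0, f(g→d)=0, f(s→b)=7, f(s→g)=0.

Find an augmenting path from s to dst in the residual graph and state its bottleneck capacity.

s→b→d→f→dst, bottleneck 3

Residual along s→b→d→f→dst: s→b: 3, b→d: 3, d→f: 6, f→dst: 4.
Bottleneck = min = 3.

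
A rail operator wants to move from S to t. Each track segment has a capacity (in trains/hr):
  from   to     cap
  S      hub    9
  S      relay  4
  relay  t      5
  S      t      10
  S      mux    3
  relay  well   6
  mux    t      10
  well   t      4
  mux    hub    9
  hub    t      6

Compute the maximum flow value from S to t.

23

Augment S→t: bottleneck 10. Total 10.
Augment S→relay→t: bottleneck 4. Total 14.
Augment S→mux→t: bottleneck 3. Total 17.
Augment S→hub→t: bottleneck 6. Total 23.
No augmenting path remains in the residual graph.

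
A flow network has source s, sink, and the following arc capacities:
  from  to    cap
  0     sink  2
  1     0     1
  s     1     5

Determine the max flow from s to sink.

Augment s→1→0→sink: bottleneck 1. Total 1.
No augmenting path remains in the residual graph.

1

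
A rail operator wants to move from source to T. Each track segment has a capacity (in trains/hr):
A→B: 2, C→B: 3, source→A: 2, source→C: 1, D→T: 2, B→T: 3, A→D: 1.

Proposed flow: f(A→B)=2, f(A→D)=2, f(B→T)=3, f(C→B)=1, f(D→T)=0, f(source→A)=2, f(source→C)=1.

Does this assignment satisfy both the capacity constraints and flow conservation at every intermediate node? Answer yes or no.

No

Capacity violated on A→D: flow 2 > capacity 1.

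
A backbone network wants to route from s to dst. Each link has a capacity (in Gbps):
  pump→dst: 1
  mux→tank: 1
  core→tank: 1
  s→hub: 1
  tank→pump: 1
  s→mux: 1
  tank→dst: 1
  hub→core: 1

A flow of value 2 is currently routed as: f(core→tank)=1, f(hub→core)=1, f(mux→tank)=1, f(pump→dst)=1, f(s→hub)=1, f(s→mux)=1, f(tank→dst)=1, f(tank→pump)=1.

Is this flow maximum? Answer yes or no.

Residual reachable from s: {s}; dst is not reachable.
Saturated cut: s→hub, s→mux with total capacity 2 = current flow value. Flow is maximum.

Yes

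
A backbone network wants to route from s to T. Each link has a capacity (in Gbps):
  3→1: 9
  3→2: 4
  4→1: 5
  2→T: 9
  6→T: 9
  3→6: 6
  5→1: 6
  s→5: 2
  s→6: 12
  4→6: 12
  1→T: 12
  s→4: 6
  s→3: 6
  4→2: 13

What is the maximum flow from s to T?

Augment s→6→T: bottleneck 9. Total 9.
Augment s→5→1→T: bottleneck 2. Total 11.
Augment s→3→2→T: bottleneck 4. Total 15.
Augment s→3→1→T: bottleneck 2. Total 17.
Augment s→4→1→T: bottleneck 5. Total 22.
Augment s→4→2→T: bottleneck 1. Total 23.
No augmenting path remains in the residual graph.

23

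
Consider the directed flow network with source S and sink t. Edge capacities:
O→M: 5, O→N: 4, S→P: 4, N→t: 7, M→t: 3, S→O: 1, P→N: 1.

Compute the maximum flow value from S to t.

Augment S→O→M→t: bottleneck 1. Total 1.
Augment S→P→N→t: bottleneck 1. Total 2.
No augmenting path remains in the residual graph.

2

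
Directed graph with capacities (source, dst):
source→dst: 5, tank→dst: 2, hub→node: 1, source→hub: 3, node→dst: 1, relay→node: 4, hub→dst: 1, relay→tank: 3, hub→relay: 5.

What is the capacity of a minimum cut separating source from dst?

Max flow = 8 (via 4 augmenting paths).
In the residual at optimum, the set reachable from source is {source}.
Cut edges: source→hub (cap 3), source→dst (cap 5). Sum = 8.

8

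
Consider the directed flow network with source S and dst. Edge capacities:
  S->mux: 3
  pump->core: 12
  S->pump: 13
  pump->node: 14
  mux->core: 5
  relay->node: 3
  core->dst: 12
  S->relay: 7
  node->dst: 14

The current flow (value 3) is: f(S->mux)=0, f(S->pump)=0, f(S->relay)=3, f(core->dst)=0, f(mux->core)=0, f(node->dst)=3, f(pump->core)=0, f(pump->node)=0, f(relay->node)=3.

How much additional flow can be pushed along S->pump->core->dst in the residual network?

12

Residual capacities along the path: S->pump: 13, pump->core: 12, core->dst: 12.
Minimum is 12.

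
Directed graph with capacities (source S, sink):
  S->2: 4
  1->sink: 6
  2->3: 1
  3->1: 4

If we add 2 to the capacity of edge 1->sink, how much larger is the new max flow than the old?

0

Original max flow = 1.
Edge 1->sink does not cross the min cut (source side {2, S}), so extra capacity there cannot help.
New max flow = 1. Increase = 0.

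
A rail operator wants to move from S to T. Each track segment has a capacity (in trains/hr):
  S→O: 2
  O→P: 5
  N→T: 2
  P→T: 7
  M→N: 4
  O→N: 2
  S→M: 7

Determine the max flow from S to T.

Augment S→O→P→T: bottleneck 2. Total 2.
Augment S→M→N→T: bottleneck 2. Total 4.
No augmenting path remains in the residual graph.

4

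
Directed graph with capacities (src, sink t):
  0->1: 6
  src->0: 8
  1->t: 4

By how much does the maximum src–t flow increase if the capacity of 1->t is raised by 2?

Original max flow = 4.
After raising cap(1->t), augmenting paths through that edge carry 2 more units.
New max flow = 6. Increase = 2.

2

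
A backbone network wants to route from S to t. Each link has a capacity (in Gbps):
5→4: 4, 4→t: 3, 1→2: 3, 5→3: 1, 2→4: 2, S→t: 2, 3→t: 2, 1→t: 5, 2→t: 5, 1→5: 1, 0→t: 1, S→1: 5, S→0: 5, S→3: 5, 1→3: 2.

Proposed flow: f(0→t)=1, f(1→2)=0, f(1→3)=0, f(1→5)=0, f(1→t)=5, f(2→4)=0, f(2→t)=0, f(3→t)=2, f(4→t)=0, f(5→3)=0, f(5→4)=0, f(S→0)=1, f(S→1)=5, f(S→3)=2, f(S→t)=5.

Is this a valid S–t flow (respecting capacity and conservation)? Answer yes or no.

No

Capacity violated on S→t: flow 5 > capacity 2.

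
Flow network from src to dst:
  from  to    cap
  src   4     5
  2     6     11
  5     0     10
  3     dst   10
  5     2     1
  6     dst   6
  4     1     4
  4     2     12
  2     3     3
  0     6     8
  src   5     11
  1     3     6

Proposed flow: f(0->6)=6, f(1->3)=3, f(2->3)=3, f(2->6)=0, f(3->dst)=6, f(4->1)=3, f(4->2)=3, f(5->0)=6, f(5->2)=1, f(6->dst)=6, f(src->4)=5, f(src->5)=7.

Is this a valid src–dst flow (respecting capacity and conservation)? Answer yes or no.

Conservation fails at 4: inflow 5 ≠ outflow 6.

No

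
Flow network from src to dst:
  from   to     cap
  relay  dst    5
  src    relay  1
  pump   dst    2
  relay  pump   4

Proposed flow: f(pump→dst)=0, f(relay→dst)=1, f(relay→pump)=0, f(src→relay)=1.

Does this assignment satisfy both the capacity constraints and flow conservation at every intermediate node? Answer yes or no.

Every edge has 0 ≤ f(e) ≤ cap(e).
At each intermediate node, inflow equals outflow.

Yes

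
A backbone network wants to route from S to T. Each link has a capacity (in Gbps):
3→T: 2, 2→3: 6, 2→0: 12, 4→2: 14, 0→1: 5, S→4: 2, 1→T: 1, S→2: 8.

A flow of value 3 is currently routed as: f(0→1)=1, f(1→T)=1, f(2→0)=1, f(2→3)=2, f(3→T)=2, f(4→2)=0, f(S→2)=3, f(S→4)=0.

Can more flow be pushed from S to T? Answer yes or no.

No

Residual reachable from S: {0, 1, 2, 3, 4, S}; T is not reachable.
Saturated cut: 1→T, 3→T with total capacity 3 = current flow value. Flow is maximum.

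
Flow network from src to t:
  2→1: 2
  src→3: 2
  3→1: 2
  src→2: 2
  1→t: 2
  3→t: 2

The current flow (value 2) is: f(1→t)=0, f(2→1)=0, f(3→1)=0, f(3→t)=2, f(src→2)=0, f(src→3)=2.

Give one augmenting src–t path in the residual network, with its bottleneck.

src→2→1→t, bottleneck 2

Residual along src→2→1→t: src→2: 2, 2→1: 2, 1→t: 2.
Bottleneck = min = 2.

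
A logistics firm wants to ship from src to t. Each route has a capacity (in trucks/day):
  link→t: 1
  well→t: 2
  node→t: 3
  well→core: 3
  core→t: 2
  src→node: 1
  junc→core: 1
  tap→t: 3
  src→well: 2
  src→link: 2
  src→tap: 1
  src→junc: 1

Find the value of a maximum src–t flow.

6

Augment src→node→t: bottleneck 1. Total 1.
Augment src→link→t: bottleneck 1. Total 2.
Augment src→tap→t: bottleneck 1. Total 3.
Augment src→well→t: bottleneck 2. Total 5.
Augment src→junc→core→t: bottleneck 1. Total 6.
No augmenting path remains in the residual graph.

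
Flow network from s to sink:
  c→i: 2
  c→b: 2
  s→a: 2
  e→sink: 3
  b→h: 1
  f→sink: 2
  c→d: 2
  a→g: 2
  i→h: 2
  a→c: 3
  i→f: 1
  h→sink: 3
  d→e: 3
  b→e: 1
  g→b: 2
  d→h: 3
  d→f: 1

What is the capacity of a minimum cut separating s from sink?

Max flow = 2 (via 2 augmenting paths).
In the residual at optimum, the set reachable from s is {s}.
Cut edges: s→a (cap 2). Sum = 2.

2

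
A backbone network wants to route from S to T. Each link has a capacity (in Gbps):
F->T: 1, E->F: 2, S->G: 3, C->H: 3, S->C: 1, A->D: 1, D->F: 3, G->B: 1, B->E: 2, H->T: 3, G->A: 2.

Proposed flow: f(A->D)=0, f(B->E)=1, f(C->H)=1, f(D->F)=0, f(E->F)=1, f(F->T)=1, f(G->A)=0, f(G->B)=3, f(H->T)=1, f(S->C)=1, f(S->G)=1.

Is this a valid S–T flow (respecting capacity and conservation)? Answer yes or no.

Capacity violated on G->B: flow 3 > capacity 1.

No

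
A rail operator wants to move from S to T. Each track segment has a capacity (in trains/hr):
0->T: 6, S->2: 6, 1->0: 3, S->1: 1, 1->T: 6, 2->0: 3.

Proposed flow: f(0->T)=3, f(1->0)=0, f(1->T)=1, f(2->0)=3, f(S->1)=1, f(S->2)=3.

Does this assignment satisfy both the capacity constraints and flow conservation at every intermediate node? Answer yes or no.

Yes

Every edge has 0 ≤ f(e) ≤ cap(e).
At each intermediate node, inflow equals outflow.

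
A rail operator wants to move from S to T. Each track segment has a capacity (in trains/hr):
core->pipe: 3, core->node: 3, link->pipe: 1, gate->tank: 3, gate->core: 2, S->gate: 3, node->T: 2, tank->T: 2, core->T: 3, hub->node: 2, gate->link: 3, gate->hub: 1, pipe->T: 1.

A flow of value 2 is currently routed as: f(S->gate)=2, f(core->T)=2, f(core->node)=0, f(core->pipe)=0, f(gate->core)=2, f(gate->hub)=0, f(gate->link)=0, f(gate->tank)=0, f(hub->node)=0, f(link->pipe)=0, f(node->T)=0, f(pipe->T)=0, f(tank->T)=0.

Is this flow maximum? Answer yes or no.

No

Residual path S->gate->tank->T has bottleneck 1 > 0.
Pushing 1 along it raises the flow to 3, so the given flow is not maximum.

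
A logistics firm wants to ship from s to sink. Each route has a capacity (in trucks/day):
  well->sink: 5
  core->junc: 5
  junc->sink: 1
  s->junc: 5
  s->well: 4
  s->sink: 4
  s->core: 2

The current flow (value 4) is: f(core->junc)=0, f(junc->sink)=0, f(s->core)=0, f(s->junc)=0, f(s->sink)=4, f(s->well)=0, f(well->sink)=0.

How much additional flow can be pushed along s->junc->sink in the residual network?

Residual capacities along the path: s->junc: 5, junc->sink: 1.
Minimum is 1.

1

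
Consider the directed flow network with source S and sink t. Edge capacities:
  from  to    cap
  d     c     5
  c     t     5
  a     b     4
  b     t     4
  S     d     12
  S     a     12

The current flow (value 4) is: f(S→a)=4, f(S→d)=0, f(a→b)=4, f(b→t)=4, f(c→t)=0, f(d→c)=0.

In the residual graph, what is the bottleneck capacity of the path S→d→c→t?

Residual capacities along the path: S→d: 12, d→c: 5, c→t: 5.
Minimum is 5.

5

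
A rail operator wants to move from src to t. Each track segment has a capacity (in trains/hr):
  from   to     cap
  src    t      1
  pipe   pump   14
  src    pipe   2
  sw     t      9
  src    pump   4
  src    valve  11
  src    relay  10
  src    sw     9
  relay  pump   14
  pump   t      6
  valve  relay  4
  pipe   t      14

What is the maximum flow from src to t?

18

Augment src→t: bottleneck 1. Total 1.
Augment src→pipe→t: bottleneck 2. Total 3.
Augment src→pump→t: bottleneck 4. Total 7.
Augment src→sw→t: bottleneck 9. Total 16.
Augment src→relay→pump→t: bottleneck 2. Total 18.
No augmenting path remains in the residual graph.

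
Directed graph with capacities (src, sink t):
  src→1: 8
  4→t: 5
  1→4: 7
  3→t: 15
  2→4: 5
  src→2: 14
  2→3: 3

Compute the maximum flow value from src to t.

8

Augment src→1→4→t: bottleneck 5. Total 5.
Augment src→2→3→t: bottleneck 3. Total 8.
No augmenting path remains in the residual graph.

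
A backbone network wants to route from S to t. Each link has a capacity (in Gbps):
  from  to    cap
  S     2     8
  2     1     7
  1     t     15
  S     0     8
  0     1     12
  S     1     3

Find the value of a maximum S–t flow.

15

Augment S->1->t: bottleneck 3. Total 3.
Augment S->0->1->t: bottleneck 8. Total 11.
Augment S->2->1->t: bottleneck 4. Total 15.
No augmenting path remains in the residual graph.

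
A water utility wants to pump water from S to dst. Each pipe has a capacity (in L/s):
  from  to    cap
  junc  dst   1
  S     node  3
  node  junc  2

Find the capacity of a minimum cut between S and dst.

1

Max flow = 1 (via 1 augmenting path).
In the residual at optimum, the set reachable from S is {S, junc, node}.
Cut edges: junc→dst (cap 1). Sum = 1.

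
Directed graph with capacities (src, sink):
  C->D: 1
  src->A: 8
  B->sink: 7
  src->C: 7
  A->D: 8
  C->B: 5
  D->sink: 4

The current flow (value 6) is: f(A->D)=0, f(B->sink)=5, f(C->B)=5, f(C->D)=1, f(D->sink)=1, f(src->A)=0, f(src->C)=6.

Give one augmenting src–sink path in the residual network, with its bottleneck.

Residual along src->A->D->sink: src->A: 8, A->D: 8, D->sink: 3.
Bottleneck = min = 3.

src->A->D->sink, bottleneck 3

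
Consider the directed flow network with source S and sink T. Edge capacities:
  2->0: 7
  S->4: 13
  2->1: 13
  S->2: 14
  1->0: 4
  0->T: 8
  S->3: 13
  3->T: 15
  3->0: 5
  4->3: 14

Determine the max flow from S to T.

23

Augment S->3->T: bottleneck 13. Total 13.
Augment S->2->0->T: bottleneck 7. Total 20.
Augment S->4->3->T: bottleneck 2. Total 22.
Augment S->2->1->0->T: bottleneck 1. Total 23.
No augmenting path remains in the residual graph.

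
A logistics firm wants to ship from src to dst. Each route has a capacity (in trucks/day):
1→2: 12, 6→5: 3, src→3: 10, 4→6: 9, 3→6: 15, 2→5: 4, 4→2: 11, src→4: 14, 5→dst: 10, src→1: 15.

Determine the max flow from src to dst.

7

Augment src→1→2→5→dst: bottleneck 4. Total 4.
Augment src→3→6→5→dst: bottleneck 3. Total 7.
No augmenting path remains in the residual graph.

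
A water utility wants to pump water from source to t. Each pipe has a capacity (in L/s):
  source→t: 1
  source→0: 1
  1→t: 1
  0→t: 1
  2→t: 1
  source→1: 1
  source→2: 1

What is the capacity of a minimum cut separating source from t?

4

Max flow = 4 (via 4 augmenting paths).
In the residual at optimum, the set reachable from source is {source}.
Cut edges: source→1 (cap 1), source→2 (cap 1), source→0 (cap 1), source→t (cap 1). Sum = 4.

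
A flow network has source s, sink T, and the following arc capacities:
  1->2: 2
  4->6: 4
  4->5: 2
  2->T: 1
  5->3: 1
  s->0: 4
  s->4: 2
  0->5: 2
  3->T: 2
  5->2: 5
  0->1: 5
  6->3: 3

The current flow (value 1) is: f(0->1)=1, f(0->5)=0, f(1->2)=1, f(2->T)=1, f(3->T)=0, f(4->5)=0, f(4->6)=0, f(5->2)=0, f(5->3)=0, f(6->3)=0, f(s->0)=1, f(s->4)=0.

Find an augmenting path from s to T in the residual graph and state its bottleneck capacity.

Residual along s->0->5->3->T: s->0: 3, 0->5: 2, 5->3: 1, 3->T: 2.
Bottleneck = min = 1.

s->0->5->3->T, bottleneck 1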